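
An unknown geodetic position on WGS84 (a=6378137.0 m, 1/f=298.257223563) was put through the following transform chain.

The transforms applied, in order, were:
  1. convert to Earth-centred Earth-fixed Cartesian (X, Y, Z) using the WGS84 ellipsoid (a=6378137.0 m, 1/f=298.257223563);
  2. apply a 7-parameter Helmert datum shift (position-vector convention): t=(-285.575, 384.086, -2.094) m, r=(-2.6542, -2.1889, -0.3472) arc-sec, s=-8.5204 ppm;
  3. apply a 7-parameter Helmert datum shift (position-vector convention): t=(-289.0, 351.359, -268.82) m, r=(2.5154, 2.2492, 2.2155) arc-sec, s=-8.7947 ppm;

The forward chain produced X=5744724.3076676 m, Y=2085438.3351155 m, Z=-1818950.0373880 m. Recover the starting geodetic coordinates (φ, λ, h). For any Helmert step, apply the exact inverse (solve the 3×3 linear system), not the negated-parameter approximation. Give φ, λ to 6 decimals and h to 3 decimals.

start: X=5744724.3077, Y=2085438.3351, Z=-1818950.0374 m
→ Helmert⁻¹: X=5745106.0605, Y=2085021.4270, Z=-1818659.9920
→ Helmert⁻¹: X=5745417.7796, Y=2084688.1772, Z=-1818707.5391
→ geod (Bowring, a=6378137.000): φ=-16.67673800°, λ=19.94298000°, h=400.3070 m

φ=-16.676738°, λ=19.942980°, h=400.307 m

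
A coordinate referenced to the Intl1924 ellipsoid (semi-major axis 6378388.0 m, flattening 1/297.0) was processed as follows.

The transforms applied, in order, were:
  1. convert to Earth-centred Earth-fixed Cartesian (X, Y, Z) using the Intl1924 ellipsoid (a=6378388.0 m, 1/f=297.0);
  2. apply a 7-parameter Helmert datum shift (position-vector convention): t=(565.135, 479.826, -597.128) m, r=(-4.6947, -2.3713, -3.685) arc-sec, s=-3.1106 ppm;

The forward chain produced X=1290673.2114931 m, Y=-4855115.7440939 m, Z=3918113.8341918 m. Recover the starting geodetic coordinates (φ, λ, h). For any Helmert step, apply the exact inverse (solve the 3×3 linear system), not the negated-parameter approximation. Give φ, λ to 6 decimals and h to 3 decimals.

start: X=1290673.2115, Y=-4855115.7441, Z=3918113.8342 m
→ Helmert⁻¹: X=1290243.8878, Y=-4855676.8127, Z=3918597.8008
→ geod (Bowring, a=6378388.000): φ=38.13993500°, λ=-75.11930600°, h=1395.7320 m

φ=38.139935°, λ=-75.119306°, h=1395.732 m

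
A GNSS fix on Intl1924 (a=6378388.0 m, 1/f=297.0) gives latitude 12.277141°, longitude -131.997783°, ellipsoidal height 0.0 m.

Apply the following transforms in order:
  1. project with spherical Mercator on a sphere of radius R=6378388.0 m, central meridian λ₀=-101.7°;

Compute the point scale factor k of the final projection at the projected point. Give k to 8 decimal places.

start: φ=12.277141°, λ=-131.997783°, h=0.000 m
→ into merc (λ₀=-101.7°): φ=12.27714100°, λ−λ₀=-30.29778300°
scale k = 1.02340477

1.02340477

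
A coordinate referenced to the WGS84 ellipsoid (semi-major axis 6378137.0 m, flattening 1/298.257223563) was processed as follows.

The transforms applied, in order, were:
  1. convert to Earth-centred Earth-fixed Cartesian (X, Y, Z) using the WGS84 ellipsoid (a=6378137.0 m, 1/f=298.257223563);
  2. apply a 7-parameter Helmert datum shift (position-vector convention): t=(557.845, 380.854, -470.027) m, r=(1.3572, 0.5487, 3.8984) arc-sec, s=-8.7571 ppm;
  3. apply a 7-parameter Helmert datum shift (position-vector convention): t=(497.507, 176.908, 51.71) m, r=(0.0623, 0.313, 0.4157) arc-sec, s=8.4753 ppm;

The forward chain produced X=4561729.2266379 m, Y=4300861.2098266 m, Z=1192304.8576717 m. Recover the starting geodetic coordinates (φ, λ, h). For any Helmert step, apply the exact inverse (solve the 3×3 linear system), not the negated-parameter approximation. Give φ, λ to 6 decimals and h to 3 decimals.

φ=10.844023°, λ=43.315796°, h=3441.923 m

start: X=4561729.2266, Y=4300861.2098, Z=1192304.8577 m
→ Helmert⁻¹: X=4561199.9203, Y=4300639.0201, Z=1192248.6656
→ Helmert⁻¹: X=4560760.1149, Y=4300217.4739, Z=1192712.9749
→ geod (Bowring, a=6378137.000): φ=10.84402300°, λ=43.31579600°, h=3441.9230 m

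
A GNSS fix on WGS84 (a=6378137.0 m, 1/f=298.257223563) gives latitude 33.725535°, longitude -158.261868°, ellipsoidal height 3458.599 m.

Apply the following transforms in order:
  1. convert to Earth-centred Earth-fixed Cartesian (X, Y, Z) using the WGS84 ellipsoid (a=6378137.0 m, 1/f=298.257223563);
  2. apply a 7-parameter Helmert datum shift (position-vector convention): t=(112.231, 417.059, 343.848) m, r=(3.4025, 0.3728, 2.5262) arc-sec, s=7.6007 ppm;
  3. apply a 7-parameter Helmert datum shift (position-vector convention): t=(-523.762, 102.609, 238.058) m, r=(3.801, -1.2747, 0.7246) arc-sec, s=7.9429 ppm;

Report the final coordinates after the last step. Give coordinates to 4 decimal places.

X=-4935736.7264 m, Y=-1967497.5797 m, Z=3523633.6103 m

start: φ=33.725535°, λ=-158.261868°, h=3458.599 m
→ ECEF (a=6378137.000, f=1/298.257223563): X=-4935264.0895, Y=-1967785.8358, Z=3523087.2366
→ Helmert 7p (PV): X=-4935158.9020, Y=-1967502.2943, Z=3523434.3221
→ Helmert 7p (PV): X=-4935736.7264, Y=-1967497.5797, Z=3523633.6103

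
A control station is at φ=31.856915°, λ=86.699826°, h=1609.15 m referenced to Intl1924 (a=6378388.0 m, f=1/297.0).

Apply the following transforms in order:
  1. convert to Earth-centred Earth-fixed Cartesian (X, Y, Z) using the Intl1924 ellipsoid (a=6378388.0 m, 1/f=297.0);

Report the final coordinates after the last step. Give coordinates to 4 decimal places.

start: φ=31.856915°, λ=86.699826°, h=1609.150 m
→ ECEF (a=6378388.000, f=1/297.0): X=312246.6456, Y=5415055.6820, Z=3347864.6761

X=312246.6456 m, Y=5415055.6820 m, Z=3347864.6761 m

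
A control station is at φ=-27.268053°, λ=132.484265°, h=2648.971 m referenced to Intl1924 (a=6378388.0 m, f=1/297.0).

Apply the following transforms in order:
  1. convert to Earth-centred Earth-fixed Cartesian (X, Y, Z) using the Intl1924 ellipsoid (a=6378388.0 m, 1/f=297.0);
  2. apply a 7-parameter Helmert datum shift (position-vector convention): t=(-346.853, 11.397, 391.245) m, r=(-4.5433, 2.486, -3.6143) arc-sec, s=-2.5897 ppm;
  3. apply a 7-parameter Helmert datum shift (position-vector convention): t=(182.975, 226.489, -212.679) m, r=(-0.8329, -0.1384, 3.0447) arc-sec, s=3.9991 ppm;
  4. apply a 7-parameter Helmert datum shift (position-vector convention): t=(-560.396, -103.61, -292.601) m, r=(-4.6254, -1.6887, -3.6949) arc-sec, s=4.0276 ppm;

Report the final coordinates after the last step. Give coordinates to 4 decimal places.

start: φ=-27.268053°, λ=132.484265°, h=2648.971 m
→ ECEF (a=6378388.000, f=1/297.0): X=-3833456.6169, Y=4185791.0631, Z=-2905902.2700
→ Helmert 7p (PV): X=-3833755.2197, Y=4185794.7854, Z=-2905549.4953
→ Helmert 7p (PV): X=-3833647.4140, Y=4185969.6904, Z=-2905793.2687
→ Helmert 7p (PV): X=-3834124.4752, Y=4185886.4522, Z=-2906222.8284

X=-3834124.4752 m, Y=4185886.4522 m, Z=-2906222.8284 m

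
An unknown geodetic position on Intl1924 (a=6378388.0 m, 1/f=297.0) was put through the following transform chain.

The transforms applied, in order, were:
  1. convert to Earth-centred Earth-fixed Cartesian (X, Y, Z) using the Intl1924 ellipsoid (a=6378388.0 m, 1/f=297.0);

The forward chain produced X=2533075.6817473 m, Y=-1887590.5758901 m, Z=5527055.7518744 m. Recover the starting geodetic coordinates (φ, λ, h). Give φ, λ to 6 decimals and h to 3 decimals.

start: X=2533075.6817, Y=-1887590.5759, Z=5527055.7519 m
→ geod (Bowring, a=6378388.000): φ=60.41566600°, λ=-36.69264400°, h=3966.0400 m

φ=60.415666°, λ=-36.692644°, h=3966.040 m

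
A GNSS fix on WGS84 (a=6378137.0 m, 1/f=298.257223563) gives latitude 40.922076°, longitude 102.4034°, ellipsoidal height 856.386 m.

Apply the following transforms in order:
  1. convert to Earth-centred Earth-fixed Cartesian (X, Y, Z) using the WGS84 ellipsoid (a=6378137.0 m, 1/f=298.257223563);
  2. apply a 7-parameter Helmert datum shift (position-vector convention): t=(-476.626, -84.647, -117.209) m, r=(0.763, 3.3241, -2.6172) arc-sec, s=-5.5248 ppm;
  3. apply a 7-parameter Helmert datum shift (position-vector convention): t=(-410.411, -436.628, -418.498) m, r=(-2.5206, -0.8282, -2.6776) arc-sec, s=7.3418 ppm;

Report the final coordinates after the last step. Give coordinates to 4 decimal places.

start: φ=40.922076°, λ=102.403400°, h=856.386 m
→ ECEF (a=6378137.000, f=1/298.257223563): X=-1036788.0639, Y=4714248.6486, Z=4156449.2674
→ Helmert 7p (PV): X=-1037132.1616, Y=4714135.7364, Z=4156343.2418
→ Helmert 7p (PV): X=-1037505.6794, Y=4713797.9739, Z=4155893.4864

X=-1037505.6794 m, Y=4713797.9739 m, Z=4155893.4864 m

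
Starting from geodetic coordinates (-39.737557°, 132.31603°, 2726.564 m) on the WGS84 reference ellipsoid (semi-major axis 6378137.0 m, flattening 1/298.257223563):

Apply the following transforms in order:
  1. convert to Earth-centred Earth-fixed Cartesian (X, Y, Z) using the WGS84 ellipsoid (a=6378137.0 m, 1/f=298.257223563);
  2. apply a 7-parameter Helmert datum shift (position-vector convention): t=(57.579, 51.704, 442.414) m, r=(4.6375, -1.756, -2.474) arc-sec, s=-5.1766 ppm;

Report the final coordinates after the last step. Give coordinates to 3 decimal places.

start: φ=-39.737557°, λ=132.316030°, h=2726.564 m
→ ECEF (a=6378137.000, f=1/298.257223563): X=-3307852.6125, Y=3633239.9838, Z=-4057363.5399
→ Helmert 7p (PV): X=-3307699.7907, Y=3633403.7773, Z=-4056846.5967

X=-3307699.791 m, Y=3633403.777 m, Z=-4056846.597 m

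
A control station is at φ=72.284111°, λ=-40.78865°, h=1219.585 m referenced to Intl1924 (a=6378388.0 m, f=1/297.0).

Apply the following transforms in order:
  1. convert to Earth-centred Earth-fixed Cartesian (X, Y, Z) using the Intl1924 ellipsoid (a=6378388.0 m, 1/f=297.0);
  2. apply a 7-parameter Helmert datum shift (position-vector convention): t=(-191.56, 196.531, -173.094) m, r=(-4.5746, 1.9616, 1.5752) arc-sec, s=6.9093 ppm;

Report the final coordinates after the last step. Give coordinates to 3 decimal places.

start: φ=72.284111°, λ=-40.788650°, h=1219.585 m
→ ECEF (a=6378388.000, f=1/297.0): X=1474306.2334, Y=-1272077.4372, Z=6054714.0795
→ Helmert 7p (PV): X=1474192.1558, Y=-1271744.1522, Z=6054597.0111

X=1474192.156 m, Y=-1271744.152 m, Z=6054597.011 m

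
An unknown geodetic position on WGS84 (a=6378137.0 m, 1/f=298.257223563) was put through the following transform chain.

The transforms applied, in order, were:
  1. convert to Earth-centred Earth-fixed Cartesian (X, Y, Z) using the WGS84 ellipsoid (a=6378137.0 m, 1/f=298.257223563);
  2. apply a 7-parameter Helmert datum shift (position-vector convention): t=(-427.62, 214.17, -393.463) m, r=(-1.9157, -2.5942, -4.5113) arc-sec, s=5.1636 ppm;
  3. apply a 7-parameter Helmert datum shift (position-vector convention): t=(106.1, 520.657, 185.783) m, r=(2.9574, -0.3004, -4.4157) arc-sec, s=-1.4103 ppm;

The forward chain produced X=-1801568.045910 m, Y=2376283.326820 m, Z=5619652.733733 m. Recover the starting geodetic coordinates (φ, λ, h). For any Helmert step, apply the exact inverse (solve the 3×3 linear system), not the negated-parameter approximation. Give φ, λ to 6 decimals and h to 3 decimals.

φ=62.214179°, λ=127.171965°, h=192.893 m

start: X=-1801568.0459, Y=2376283.3268, Z=5619652.7337 m
→ Helmert⁻¹: X=-1801719.3639, Y=2375808.0202, Z=5619443.4358
→ Helmert⁻¹: X=-1801263.7170, Y=2375489.9927, Z=5619852.5975
→ geod (Bowring, a=6378137.000): φ=62.21417900°, λ=127.17196500°, h=192.8930 m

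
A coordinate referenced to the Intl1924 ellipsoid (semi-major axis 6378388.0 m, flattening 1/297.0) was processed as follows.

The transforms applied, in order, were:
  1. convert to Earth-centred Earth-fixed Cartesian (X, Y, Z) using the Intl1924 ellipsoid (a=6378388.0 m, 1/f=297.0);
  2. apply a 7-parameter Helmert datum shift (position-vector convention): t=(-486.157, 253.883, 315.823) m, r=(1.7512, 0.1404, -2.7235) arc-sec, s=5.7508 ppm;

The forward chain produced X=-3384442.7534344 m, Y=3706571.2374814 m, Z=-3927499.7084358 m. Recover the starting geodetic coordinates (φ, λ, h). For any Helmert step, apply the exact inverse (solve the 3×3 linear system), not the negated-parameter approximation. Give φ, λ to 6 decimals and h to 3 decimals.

start: X=-3384442.7534, Y=3706571.2375, Z=-3927499.7084 m
→ Helmert⁻¹: X=-3383983.3990, Y=3706218.0111, Z=-3927826.7129
→ geod (Bowring, a=6378388.000): φ=-38.23571500°, λ=132.39781900°, h=2802.3490 m

φ=-38.235715°, λ=132.397819°, h=2802.349 m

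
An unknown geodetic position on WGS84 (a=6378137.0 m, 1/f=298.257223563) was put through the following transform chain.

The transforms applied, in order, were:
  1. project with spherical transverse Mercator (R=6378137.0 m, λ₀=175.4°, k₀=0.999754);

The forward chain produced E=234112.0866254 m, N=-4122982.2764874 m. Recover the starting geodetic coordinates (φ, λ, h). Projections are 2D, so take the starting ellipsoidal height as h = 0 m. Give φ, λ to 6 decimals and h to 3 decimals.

start: E=234112.0866, N=-4122982.2765 m
→ tm⁻¹: φ=-37.01736700°, λ=178.03431700°

φ=-37.017367°, λ=178.034317°, h=0.000 m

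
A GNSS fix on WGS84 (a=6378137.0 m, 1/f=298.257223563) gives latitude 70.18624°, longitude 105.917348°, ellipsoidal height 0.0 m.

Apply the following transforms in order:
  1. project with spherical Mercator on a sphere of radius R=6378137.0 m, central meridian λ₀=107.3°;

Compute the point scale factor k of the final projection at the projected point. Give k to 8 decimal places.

2.95016693

start: φ=70.186240°, λ=105.917348°, h=0.000 m
→ into merc (λ₀=107.3°): φ=70.18624000°, λ−λ₀=-1.38265200°
scale k = 2.95016693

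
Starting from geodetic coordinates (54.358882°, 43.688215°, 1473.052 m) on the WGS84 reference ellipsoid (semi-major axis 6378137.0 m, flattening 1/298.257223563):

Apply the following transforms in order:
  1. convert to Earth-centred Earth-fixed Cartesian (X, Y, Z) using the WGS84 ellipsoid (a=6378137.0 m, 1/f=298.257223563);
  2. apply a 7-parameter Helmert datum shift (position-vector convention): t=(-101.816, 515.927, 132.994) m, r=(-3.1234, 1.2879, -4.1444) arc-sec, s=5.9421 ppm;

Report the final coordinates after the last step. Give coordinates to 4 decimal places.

start: φ=54.358882°, λ=43.688215°, h=1473.052 m
→ ECEF (a=6378137.000, f=1/298.257223563): X=2694075.5427, Y=2573454.5371, Z=5161319.5874
→ Helmert 7p (PV): X=2694073.6699, Y=2574009.7811, Z=5161427.4596

X=2694073.6699 m, Y=2574009.7811 m, Z=5161427.4596 m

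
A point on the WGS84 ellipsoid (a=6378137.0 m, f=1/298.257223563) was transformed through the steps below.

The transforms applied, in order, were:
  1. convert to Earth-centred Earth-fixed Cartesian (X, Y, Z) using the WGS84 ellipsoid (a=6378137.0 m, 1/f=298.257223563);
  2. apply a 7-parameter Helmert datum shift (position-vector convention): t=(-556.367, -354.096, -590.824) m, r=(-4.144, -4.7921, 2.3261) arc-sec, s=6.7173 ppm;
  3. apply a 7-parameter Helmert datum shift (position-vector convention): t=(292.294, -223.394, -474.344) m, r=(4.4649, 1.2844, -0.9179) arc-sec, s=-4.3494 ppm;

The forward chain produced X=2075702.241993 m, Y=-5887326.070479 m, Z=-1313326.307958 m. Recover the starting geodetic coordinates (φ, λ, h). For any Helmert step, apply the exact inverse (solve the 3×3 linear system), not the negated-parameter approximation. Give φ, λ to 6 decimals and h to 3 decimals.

φ=-11.950264°, λ=-70.575354°, h=1274.058 m

start: X=2075702.2420, Y=-5887326.0705, Z=-1313326.3080 m
→ Helmert⁻¹: X=2075453.3475, Y=-5887147.4616, Z=-1312717.3145
→ Helmert⁻¹: X=2075898.8950, Y=-5886750.8683, Z=-1312284.1743
→ geod (Bowring, a=6378137.000): φ=-11.95026400°, λ=-70.57535400°, h=1274.0580 m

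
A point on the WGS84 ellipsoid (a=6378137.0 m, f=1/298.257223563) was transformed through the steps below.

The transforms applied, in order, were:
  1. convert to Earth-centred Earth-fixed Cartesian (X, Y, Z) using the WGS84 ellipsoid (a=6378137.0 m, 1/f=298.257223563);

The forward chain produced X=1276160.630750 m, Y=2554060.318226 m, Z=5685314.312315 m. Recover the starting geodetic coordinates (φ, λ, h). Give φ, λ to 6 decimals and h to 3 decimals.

φ=63.488429°, λ=63.450556°, h=923.791 m

start: X=1276160.6308, Y=2554060.3182, Z=5685314.3123 m
→ geod (Bowring, a=6378137.000): φ=63.48842900°, λ=63.45055600°, h=923.7910 m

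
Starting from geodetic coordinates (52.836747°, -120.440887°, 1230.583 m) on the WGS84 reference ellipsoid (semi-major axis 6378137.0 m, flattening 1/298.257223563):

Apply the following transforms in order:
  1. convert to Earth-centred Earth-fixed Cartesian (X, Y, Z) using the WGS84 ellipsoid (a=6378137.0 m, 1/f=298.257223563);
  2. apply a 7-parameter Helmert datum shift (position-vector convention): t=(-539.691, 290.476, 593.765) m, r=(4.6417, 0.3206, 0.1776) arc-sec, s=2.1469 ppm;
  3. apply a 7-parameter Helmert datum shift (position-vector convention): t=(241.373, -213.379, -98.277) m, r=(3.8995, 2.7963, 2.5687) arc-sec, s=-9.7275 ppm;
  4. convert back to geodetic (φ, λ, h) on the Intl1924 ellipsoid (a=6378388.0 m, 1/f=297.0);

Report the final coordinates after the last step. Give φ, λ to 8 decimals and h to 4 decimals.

φ=52.83801833°, λ=-120.44196584°, h=1434.7292 m

start: φ=52.836747°, λ=-120.440887°, h=1230.583 m
→ ECEF (a=6378137.000, f=1/298.257223563): X=-1956636.7984, Y=-3329560.5766, Z=5060570.0064
→ Helmert 7p (PV): X=-1957169.9576, Y=-3329392.8148, Z=5061102.7499
→ Helmert 7p (PV): X=-1956799.4724, Y=-3329693.8611, Z=5060918.8312
→ geod (Bowring, a=6378388.000): φ=52.83801833°, λ=-120.44196584°, h=1434.7292 m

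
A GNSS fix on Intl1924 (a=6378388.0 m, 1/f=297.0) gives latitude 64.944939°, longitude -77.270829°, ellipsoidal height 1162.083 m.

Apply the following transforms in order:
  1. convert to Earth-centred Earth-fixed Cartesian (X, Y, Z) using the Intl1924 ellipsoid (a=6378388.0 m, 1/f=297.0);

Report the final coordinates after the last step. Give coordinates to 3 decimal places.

X=596942.188 m, Y=-2642567.412 m, Z=5756295.245 m

start: φ=64.944939°, λ=-77.270829°, h=1162.083 m
→ ECEF (a=6378388.000, f=1/297.0): X=596942.1885, Y=-2642567.4122, Z=5756295.2451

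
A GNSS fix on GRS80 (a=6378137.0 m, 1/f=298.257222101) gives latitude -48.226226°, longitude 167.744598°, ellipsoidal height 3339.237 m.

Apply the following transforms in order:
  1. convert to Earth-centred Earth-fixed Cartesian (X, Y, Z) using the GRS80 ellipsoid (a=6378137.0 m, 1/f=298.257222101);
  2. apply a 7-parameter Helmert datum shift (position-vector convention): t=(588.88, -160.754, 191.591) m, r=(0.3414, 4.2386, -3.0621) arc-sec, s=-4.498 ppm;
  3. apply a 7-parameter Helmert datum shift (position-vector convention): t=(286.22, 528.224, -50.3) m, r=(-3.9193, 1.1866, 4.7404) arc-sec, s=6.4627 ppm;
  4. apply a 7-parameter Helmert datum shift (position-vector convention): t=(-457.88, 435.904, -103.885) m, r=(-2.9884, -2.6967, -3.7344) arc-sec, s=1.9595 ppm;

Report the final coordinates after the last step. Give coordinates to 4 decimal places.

X=-4161805.5434 m, Y=904800.5303 m, Z=-4736116.3571 m

start: φ=-48.226226°, λ=167.744598°, h=3339.237 m
→ ECEF (a=6378137.000, f=1/298.257222101): X=-4162152.8026, Y=904102.8855, Z=-4736161.4602
→ Helmert 7p (PV): X=-4161629.1039, Y=904007.6927, Z=-4735861.5405
→ Helmert 7p (PV): X=-4161417.8000, Y=904356.1273, Z=-4735935.6832
→ Helmert 7p (PV): X=-4161805.5434, Y=904800.5303, Z=-4736116.3571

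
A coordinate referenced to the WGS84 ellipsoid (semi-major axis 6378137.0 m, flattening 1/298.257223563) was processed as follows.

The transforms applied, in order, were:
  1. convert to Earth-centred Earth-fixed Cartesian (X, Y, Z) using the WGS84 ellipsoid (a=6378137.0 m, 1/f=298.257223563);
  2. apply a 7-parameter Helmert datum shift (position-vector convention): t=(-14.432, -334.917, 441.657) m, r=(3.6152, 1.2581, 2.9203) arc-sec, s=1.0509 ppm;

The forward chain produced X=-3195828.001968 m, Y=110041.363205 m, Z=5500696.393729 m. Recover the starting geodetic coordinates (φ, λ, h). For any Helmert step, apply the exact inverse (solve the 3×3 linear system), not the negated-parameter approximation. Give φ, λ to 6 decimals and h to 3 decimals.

start: X=-3195828.0020, Y=110041.3632, Z=5500696.3937 m
→ Helmert⁻¹: X=-3195842.1951, Y=110517.8134, Z=5500227.5266
→ geod (Bowring, a=6378137.000): φ=59.99384300°, λ=178.01940100°, h=107.8640 m

φ=59.993843°, λ=178.019401°, h=107.864 m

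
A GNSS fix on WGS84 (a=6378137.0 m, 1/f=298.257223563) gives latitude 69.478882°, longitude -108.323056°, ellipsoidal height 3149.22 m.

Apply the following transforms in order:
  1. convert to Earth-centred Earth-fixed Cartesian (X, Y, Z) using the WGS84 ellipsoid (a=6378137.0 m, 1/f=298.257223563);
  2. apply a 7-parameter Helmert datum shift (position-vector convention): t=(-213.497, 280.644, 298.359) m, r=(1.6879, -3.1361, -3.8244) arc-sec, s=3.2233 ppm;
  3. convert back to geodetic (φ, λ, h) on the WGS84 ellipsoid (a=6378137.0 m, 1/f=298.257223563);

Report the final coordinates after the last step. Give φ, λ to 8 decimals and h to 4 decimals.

φ=69.48077534°, λ=-108.33335123°, h=3379.1301 m

start: φ=69.478882°, λ=-108.323056°, h=3149.220 m
→ ECEF (a=6378137.000, f=1/298.257223563): X=-705321.0657, Y=-2129818.5913, Z=5953857.8061
→ Helmert 7p (PV): X=-705666.8499, Y=-2129580.4564, Z=5954147.2035
→ geod (Bowring, a=6378137.000): φ=69.48077534°, λ=-108.33335123°, h=3379.1301 m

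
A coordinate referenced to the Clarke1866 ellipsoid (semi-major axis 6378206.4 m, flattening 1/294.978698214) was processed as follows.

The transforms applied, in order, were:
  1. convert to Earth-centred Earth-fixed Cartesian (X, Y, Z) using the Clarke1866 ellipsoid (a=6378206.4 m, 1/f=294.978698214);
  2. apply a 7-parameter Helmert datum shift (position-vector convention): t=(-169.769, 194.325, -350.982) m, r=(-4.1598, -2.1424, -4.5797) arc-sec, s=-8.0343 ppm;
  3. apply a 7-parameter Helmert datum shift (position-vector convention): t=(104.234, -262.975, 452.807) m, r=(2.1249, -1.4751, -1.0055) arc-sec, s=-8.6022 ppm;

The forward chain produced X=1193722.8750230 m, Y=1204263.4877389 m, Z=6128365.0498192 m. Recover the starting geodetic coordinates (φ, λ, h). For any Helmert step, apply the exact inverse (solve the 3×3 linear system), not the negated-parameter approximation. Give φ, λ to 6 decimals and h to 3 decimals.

start: X=1193722.8750, Y=1204263.4877, Z=6128365.0498 m
→ Helmert⁻¹: X=1193666.8606, Y=1204605.7722, Z=6127944.0107
→ Helmert⁻¹: X=1193883.1347, Y=1204324.0394, Z=6128356.1171
→ geod (Bowring, a=6378206.400): φ=74.63218600°, λ=45.24944300°, h=541.2330 m

φ=74.632186°, λ=45.249443°, h=541.233 m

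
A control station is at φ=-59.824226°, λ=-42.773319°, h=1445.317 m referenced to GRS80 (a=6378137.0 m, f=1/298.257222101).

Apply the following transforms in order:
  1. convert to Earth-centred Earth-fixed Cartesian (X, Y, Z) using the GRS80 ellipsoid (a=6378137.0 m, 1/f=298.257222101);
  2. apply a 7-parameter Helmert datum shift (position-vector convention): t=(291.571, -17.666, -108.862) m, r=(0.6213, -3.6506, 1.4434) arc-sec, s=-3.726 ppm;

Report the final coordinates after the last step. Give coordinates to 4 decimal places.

X=2360188.9455 m, Y=-2183129.0939 m, Z=-5491962.2431 m

start: φ=-59.824226°, λ=-42.773319°, h=1445.317 m
→ ECEF (a=6378137.000, f=1/298.257222101): X=2359793.6910, Y=-2183152.6180, Z=-5491909.0330
→ Helmert 7p (PV): X=2360188.9455, Y=-2183129.0939, Z=-5491962.2431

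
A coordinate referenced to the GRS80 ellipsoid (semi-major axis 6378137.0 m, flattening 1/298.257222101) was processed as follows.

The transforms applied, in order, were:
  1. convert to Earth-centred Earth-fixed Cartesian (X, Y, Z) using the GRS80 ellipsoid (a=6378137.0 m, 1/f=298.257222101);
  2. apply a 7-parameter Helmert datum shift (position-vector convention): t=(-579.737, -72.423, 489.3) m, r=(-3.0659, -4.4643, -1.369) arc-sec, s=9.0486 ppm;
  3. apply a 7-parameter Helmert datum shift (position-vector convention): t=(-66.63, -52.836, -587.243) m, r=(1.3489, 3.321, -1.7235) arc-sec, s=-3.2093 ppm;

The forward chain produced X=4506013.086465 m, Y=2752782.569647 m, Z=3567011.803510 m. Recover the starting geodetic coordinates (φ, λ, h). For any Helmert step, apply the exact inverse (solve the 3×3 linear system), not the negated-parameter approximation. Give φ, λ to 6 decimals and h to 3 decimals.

φ=34.216392°, λ=31.419282°, h=1362.517 m

start: X=4506013.0865, Y=2752782.5696, Z=3567011.8035 m
→ Helmert⁻¹: X=4506013.7335, Y=2752905.2228, Z=3567665.0428
→ Helmert⁻¹: X=4506611.6254, Y=2752929.6255, Z=3567086.8454
→ geod (Bowring, a=6378137.000): φ=34.21639200°, λ=31.41928200°, h=1362.5170 m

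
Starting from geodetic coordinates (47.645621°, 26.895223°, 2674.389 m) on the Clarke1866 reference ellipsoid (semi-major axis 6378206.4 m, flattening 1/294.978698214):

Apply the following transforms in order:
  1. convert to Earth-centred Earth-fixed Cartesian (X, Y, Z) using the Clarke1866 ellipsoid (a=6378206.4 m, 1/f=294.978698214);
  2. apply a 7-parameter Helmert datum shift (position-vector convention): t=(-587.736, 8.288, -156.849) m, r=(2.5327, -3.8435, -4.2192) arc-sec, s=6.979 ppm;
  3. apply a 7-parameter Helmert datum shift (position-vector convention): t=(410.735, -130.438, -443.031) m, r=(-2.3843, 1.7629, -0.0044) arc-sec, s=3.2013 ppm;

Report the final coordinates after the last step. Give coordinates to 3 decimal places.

X=3840858.818 m, Y=1948065.634 m, Z=4691680.823 m

start: φ=47.645621°, λ=26.895223°, h=2674.389 m
→ ECEF (a=6378206.400, f=1/294.978698214): X=3841004.1555, Y=1948249.9778, Z=4692192.7824
→ Helmert 7p (PV): X=3840395.6440, Y=1948135.6781, Z=4692164.1758
→ Helmert 7p (PV): X=3840858.8178, Y=1948065.6336, Z=4691680.8233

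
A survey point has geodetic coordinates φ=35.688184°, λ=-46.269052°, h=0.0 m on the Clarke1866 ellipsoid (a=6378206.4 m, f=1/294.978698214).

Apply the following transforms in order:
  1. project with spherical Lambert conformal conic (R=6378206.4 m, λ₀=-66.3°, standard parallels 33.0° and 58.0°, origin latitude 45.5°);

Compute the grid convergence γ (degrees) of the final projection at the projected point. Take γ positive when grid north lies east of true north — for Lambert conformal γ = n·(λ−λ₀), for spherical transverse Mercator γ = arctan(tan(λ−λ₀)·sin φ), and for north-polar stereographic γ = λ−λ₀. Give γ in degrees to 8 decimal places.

14.40413230

start: φ=35.688184°, λ=-46.269052°, h=0.000 m
→ into lcc (λ₀=-66.3°): φ=35.68818400°, λ−λ₀=20.03094800°
convergence γ = 14.40413230°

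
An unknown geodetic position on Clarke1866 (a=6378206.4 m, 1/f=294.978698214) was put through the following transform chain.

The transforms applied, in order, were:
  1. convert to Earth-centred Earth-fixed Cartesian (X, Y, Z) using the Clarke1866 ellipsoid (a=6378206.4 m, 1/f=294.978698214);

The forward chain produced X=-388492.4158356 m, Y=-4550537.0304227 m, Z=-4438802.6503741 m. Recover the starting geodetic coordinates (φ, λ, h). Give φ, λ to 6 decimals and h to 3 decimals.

start: X=-388492.4158, Y=-4550537.0304, Z=-4438802.6504 m
→ geod (Bowring, a=6378206.400): φ=-44.37835700°, λ=-94.87967300°, h=1098.4860 m

φ=-44.378357°, λ=-94.879673°, h=1098.486 m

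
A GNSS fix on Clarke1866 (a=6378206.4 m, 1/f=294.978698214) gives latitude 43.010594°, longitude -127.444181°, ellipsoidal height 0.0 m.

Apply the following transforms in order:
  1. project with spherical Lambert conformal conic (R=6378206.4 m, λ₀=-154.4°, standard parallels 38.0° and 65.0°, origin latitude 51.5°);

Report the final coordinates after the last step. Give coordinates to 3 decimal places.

E=2109642.023 m, N=-526033.701 m

start: φ=43.010594°, λ=-127.444181°, h=0.000 m
→ lcc (R=6378206.4, λ₀=-154.4°): E=2109642.0228, N=-526033.7011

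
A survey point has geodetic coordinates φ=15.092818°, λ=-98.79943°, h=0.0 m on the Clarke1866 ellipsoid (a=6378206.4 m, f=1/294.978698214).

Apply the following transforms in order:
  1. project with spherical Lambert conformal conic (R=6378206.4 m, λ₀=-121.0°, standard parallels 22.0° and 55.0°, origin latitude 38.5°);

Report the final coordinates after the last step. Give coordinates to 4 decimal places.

start: φ=15.092818°, λ=-98.799430°, h=0.000 m
→ lcc (R=6378206.4, λ₀=-121.0°): E=2458468.0147, N=-2268443.0811

E=2458468.0147 m, N=-2268443.0811 m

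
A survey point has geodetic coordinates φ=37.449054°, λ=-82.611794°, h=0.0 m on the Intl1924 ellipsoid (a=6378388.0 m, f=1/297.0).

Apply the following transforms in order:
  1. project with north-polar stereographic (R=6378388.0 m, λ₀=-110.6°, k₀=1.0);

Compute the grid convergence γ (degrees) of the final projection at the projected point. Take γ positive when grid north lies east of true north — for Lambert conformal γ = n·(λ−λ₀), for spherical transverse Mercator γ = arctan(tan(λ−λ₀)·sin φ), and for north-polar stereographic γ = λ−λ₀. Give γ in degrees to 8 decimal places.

start: φ=37.449054°, λ=-82.611794°, h=0.000 m
→ into stereo (λ₀=-110.6°): φ=37.44905400°, λ−λ₀=27.98820600°
convergence γ = 27.98820600°

27.98820600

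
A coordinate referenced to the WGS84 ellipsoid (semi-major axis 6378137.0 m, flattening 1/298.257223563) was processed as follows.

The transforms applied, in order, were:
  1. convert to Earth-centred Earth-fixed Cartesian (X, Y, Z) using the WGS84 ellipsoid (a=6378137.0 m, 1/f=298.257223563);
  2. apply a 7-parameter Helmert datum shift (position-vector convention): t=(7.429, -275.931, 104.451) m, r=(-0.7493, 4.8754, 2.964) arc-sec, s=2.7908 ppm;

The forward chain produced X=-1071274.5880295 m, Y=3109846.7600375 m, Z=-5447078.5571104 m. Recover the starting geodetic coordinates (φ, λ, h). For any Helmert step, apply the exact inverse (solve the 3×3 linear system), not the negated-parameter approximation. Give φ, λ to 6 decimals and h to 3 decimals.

start: X=-1071274.5880, Y=3109846.7600, Z=-5447078.5571 m
→ Helmert⁻¹: X=-1071105.5819, Y=3110149.1910, Z=-5447181.8252
→ geod (Bowring, a=6378137.000): φ=-59.04324300°, λ=109.00321700°, h=893.4720 m

φ=-59.043243°, λ=109.003217°, h=893.472 m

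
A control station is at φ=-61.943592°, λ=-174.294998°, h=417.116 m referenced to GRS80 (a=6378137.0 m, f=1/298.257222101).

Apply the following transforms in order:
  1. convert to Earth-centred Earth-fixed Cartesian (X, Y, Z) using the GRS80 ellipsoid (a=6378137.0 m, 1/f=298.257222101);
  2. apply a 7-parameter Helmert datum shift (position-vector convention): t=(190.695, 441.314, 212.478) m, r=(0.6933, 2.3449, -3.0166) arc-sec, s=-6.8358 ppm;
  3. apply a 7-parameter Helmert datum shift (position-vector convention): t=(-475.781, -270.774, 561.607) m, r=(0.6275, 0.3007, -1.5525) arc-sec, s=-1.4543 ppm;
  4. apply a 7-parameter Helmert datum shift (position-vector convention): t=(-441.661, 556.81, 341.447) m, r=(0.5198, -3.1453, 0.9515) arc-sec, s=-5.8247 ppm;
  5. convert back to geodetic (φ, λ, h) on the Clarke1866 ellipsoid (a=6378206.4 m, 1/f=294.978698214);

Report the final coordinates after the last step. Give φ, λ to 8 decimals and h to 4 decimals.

start: φ=-61.943592°, λ=-174.294998°, h=417.116 m
→ ECEF (a=6378137.000, f=1/298.257222101): X=-2993044.9339, Y=-299009.5030, Z=-5605929.3130
→ Helmert 7p (PV): X=-2992901.8820, Y=-298503.5298, Z=-5605645.4931
→ Helmert 7p (PV): X=-2993383.7293, Y=-298734.2894, Z=-5605072.2788
→ Helmert 7p (PV): X=-2993721.1063, Y=-298175.4227, Z=-5604744.5821
→ geod (Bowring, a=6378206.400): φ=-61.93569507°, λ=-174.31208399°, h=-235.0649 m

φ=-61.93569507°, λ=-174.31208399°, h=-235.0649 m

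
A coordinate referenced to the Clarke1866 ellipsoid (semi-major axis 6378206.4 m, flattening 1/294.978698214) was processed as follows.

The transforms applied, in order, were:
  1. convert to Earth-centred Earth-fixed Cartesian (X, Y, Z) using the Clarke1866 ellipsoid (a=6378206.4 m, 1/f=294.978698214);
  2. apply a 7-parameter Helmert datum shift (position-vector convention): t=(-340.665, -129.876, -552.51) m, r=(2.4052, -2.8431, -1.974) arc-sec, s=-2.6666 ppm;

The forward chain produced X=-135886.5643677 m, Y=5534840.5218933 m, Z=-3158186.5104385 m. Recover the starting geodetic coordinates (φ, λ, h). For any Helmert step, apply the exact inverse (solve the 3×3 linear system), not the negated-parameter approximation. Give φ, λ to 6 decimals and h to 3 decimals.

φ=-29.865223°, λ=91.403844°, h=906.416 m

start: X=-135886.5644, Y=5534840.5219, Z=-3158186.5104 m
→ Helmert⁻¹: X=-135642.7565, Y=5534947.0382, Z=-3157705.0925
→ geod (Bowring, a=6378206.400): φ=-29.86522300°, λ=91.40384400°, h=906.4160 m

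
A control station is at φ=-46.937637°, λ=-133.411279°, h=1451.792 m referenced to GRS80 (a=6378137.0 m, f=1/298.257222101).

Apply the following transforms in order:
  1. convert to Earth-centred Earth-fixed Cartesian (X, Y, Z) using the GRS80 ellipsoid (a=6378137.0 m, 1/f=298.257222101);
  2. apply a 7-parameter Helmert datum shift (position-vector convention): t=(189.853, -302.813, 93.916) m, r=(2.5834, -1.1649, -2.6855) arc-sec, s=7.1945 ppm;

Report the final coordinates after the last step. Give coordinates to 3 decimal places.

X=-2998746.831 m, Y=-3170226.104 m, Z=-4638090.586 m

start: φ=-46.937637°, λ=-133.411279°, h=1451.792 m
→ ECEF (a=6378137.000, f=1/298.257222101): X=-2998900.0297, Y=-3169997.6200, Z=-4638094.4926
→ Helmert 7p (PV): X=-2998746.8306, Y=-3170226.1035, Z=-4638090.5856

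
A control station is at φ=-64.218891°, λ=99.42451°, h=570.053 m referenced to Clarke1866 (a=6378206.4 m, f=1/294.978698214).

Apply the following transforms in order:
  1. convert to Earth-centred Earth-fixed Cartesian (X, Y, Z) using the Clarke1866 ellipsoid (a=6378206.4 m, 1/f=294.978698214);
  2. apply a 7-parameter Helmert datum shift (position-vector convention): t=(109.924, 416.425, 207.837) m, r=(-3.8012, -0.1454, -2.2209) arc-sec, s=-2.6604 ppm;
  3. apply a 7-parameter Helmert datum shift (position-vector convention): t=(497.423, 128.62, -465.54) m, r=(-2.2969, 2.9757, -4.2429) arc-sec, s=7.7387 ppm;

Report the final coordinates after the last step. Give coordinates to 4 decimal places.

X=-454933.0605 m, Y=2744845.5513 m, Z=-5721052.6722 m

start: φ=-64.218891°, λ=99.424510°, h=570.053 m
→ ECEF (a=6378206.400, f=1/294.978698214): X=-455545.6099, Y=2744441.4214, Z=-5720691.0266
→ Helmert 7p (PV): X=-455400.8914, Y=2744750.0252, Z=-5720518.8679
→ Helmert 7p (PV): X=-454933.0605, Y=2744845.5513, Z=-5721052.6722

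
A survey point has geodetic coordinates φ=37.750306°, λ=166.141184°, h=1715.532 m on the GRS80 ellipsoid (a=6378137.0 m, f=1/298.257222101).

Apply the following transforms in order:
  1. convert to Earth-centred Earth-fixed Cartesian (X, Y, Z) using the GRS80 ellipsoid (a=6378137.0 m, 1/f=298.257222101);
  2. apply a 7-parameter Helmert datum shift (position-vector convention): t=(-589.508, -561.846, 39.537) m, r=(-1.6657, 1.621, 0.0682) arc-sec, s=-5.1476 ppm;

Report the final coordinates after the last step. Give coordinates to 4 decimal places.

X=-4904300.7136 m, Y=1209281.1956 m, Z=3884666.0769 m

start: φ=37.750306°, λ=166.141184°, h=1715.532 m
→ ECEF (a=6378137.000, f=1/298.257222101): X=-4903766.5766, Y=1209819.5205, Z=3884617.7686
→ Helmert 7p (PV): X=-4904300.7136, Y=1209281.1956, Z=3884666.0769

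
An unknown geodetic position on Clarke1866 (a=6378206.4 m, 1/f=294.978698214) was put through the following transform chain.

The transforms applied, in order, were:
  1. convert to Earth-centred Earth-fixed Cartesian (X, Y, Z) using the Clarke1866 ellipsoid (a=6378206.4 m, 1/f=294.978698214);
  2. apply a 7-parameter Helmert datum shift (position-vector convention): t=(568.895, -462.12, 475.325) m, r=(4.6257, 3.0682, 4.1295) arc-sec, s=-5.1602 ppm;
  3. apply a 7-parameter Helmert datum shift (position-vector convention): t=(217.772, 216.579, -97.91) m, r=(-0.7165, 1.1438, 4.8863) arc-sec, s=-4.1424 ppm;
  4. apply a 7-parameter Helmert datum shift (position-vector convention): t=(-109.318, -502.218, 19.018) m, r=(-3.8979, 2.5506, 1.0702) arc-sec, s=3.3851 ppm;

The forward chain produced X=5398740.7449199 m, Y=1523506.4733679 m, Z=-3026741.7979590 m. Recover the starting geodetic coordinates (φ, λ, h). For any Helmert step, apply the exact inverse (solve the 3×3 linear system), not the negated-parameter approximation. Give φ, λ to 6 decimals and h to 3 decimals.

φ=-28.515947°, λ=15.765039°, h=580.406 m

start: X=5398740.7449, Y=1523506.4734, Z=-3026741.7980 m
→ Helmert⁻¹: X=5398877.1213, Y=1524032.7169, Z=-3026655.0090
→ Helmert⁻¹: X=5398734.5916, Y=1523705.0704, Z=-3026534.4057
→ Helmert⁻¹: X=5398269.0899, Y=1523999.0969, Z=-3026979.2285
→ geod (Bowring, a=6378206.400): φ=-28.51594700°, λ=15.76503900°, h=580.4060 m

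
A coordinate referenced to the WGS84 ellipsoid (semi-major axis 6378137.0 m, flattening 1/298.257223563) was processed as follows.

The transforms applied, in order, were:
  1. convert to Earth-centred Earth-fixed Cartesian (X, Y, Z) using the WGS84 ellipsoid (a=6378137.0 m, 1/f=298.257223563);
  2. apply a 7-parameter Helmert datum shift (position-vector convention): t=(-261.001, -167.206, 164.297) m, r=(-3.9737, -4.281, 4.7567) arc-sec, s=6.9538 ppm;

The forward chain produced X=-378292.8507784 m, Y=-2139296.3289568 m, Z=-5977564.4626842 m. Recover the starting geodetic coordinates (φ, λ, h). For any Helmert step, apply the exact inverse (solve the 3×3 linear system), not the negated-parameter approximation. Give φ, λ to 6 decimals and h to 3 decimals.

start: X=-378292.8508, Y=-2139296.3290, Z=-5977564.4627 m
→ Helmert⁻¹: X=-378202.6154, Y=-2138990.3652, Z=-5977720.5502
→ geod (Bowring, a=6378137.000): φ=-70.15319600°, λ=-100.02703900°, h=910.6420 m

φ=-70.153196°, λ=-100.027039°, h=910.642 m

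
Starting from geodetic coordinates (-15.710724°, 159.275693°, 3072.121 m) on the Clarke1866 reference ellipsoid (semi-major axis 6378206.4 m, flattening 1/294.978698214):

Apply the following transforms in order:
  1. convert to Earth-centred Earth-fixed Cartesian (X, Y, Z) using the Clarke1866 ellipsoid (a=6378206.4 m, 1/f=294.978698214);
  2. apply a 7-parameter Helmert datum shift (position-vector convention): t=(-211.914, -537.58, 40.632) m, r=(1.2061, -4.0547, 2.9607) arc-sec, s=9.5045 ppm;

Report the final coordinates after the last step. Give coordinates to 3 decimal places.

X=-5747089.086 m, Y=2173741.452 m, Z=-1716738.258 m

start: φ=-15.710724°, λ=159.275693°, h=3072.121 m
→ ECEF (a=6378206.400, f=1/294.978698214): X=-5746825.0874, Y=2174330.8182, Z=-1716662.3177
→ Helmert 7p (PV): X=-5747089.0864, Y=2173741.4521, Z=-1716738.2582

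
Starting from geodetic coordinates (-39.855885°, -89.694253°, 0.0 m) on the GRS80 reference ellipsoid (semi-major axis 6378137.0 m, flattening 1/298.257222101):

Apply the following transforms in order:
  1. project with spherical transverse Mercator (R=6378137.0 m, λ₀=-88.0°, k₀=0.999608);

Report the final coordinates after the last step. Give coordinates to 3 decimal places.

E=-144730.057 m, N=-4436369.185 m

start: φ=-39.855885°, λ=-89.694253°, h=0.000 m
→ tm (R=6378137.0, λ₀=-88.0°): E=-144730.0569, N=-4436369.1851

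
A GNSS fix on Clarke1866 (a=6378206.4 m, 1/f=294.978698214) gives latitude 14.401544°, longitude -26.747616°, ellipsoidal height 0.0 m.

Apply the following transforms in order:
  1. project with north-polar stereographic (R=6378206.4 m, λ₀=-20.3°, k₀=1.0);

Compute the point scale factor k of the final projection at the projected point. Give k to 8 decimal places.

start: φ=14.401544°, λ=-26.747616°, h=0.000 m
→ into stereo (λ₀=-20.3°): φ=14.40154400°, λ−λ₀=-6.44761600°
scale k = 1.60164522

1.60164522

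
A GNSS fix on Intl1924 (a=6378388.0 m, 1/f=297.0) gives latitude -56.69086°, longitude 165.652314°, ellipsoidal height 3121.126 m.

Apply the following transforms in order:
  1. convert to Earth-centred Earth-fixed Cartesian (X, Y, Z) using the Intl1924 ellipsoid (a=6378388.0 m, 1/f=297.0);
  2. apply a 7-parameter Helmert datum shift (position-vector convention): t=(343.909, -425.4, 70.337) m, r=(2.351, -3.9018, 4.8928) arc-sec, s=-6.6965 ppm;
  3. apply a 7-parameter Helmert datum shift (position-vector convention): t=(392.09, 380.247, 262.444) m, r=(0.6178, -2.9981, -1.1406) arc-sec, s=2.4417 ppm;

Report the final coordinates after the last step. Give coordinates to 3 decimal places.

X=-3402223.277 m, Y=870431.049 m, Z=-5309537.834 m

start: φ=-56.690860°, λ=165.652314°, h=3121.126 m
→ ECEF (a=6378388.000, f=1/297.0): X=-3403135.5399, Y=870465.3912, Z=-5309791.9006
→ Helmert 7p (PV): X=-3402689.0482, Y=870013.9575, Z=-5309740.4600
→ Helmert 7p (PV): X=-3402223.2772, Y=870431.0486, Z=-5309537.8338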